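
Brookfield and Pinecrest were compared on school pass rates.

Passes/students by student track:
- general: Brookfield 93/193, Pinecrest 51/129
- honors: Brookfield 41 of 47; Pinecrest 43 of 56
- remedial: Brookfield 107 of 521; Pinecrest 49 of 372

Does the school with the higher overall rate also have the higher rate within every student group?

Yes

General: Brookfield 93/193 = 48.2%, Pinecrest 51/129 = 39.5% → Brookfield
Honors: Brookfield 41/47 = 87.2%, Pinecrest 43/56 = 76.8% → Brookfield
Remedial: Brookfield 107/521 = 20.5%, Pinecrest 49/372 = 13.2% → Brookfield
Overall: Brookfield 241/761 = 31.7%, Pinecrest 143/557 = 25.7% → Brookfield
Brookfield wins overall and in every student group — no reversal.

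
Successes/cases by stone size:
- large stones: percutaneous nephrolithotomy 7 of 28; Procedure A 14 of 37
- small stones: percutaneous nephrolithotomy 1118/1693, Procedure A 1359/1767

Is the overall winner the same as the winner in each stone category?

Large stones: percutaneous nephrolithotomy 7/28 = 25.0%, Procedure A 14/37 = 37.8% → Procedure A
Small stones: percutaneous nephrolithotomy 1118/1693 = 66.0%, Procedure A 1359/1767 = 76.9% → Procedure A
Overall: percutaneous nephrolithotomy 1125/1721 = 65.4%, Procedure A 1373/1804 = 76.1% → Procedure A
Procedure A wins overall and in every stone group — no reversal.

Yes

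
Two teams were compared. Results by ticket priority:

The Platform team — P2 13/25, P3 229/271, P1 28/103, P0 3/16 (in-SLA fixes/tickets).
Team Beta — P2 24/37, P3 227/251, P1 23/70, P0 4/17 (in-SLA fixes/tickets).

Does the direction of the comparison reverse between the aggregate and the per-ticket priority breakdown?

No

P2: the Platform team 13/25 = 52.0%, Team Beta 24/37 = 64.9% → Team Beta
P3: the Platform team 229/271 = 84.5%, Team Beta 227/251 = 90.4% → Team Beta
P1: the Platform team 28/103 = 27.2%, Team Beta 23/70 = 32.9% → Team Beta
P0: the Platform team 3/16 = 18.8%, Team Beta 4/17 = 23.5% → Team Beta
Overall: the Platform team 273/415 = 65.8%, Team Beta 278/375 = 74.1% → Team Beta
Team Beta wins overall and in every ticket group — no reversal.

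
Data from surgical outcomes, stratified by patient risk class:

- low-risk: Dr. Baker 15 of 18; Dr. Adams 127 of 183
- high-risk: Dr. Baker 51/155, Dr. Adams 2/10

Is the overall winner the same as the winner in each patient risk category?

Low-risk: Dr. Baker 15/18 = 83.3%, Dr. Adams 127/183 = 69.4% → Dr. Baker
High-risk: Dr. Baker 51/155 = 32.9%, Dr. Adams 2/10 = 20.0% → Dr. Baker
Overall: Dr. Baker 66/173 = 38.2%, Dr. Adams 129/193 = 66.8% → Dr. Adams
Dr. Baker wins each patient risk group but Dr. Adams wins overall — the comparison reverses. Dr. Baker's operations skew toward high-risk, which has a lower base rate.

No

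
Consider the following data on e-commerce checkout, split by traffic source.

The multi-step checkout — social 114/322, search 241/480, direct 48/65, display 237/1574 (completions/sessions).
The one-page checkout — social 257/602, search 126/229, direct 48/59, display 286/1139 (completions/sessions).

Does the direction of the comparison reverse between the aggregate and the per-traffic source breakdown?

No

Social: the multi-step checkout 114/322 = 35.4%, the one-page checkout 257/602 = 42.7% → the one-page checkout
Search: the multi-step checkout 241/480 = 50.2%, the one-page checkout 126/229 = 55.0% → the one-page checkout
Direct: the multi-step checkout 48/65 = 73.8%, the one-page checkout 48/59 = 81.4% → the one-page checkout
Display: the multi-step checkout 237/1574 = 15.1%, the one-page checkout 286/1139 = 25.1% → the one-page checkout
Overall: the multi-step checkout 640/2441 = 26.2%, the one-page checkout 717/2029 = 35.3% → the one-page checkout
The one-page checkout wins overall and in every traffic group — no reversal.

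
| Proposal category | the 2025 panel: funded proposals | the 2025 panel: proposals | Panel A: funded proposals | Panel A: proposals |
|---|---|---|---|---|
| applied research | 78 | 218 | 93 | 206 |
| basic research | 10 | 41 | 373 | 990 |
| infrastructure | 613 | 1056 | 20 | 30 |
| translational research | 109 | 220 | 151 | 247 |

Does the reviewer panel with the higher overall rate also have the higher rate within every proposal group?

Applied research: the 2025 panel 78/218 = 35.8%, Panel A 93/206 = 45.1% → Panel A
Basic research: the 2025 panel 10/41 = 24.4%, Panel A 373/990 = 37.7% → Panel A
Infrastructure: the 2025 panel 613/1056 = 58.0%, Panel A 20/30 = 66.7% → Panel A
Translational research: the 2025 panel 109/220 = 49.5%, Panel A 151/247 = 61.1% → Panel A
Overall: the 2025 panel 810/1535 = 52.8%, Panel A 637/1473 = 43.2% → the 2025 panel
Panel A wins each proposal group but the 2025 panel wins overall — the comparison reverses. Panel A's proposals skew toward basic research, which has a lower base rate.

No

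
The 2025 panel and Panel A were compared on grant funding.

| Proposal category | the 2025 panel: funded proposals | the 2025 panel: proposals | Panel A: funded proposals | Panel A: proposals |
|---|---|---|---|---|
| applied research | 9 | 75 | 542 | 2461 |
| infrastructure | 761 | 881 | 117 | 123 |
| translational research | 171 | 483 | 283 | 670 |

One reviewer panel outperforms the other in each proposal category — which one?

Panel A

Applied research: the 2025 panel 9/75 = 12.0%, Panel A 542/2461 = 22.0% → Panel A
Infrastructure: the 2025 panel 761/881 = 86.4%, Panel A 117/123 = 95.1% → Panel A
Translational research: the 2025 panel 171/483 = 35.4%, Panel A 283/670 = 42.2% → Panel A
Panel A has the higher rate in all 3 groups.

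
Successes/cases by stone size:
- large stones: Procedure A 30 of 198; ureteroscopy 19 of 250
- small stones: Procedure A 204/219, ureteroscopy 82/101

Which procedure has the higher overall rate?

Procedure A

Large stones: Procedure A 30/198 = 15.2%, ureteroscopy 19/250 = 7.6% → Procedure A
Small stones: Procedure A 204/219 = 93.2%, ureteroscopy 82/101 = 81.2% → Procedure A
Overall: Procedure A 234/417 = 56.1%, ureteroscopy 101/351 = 28.8% → Procedure A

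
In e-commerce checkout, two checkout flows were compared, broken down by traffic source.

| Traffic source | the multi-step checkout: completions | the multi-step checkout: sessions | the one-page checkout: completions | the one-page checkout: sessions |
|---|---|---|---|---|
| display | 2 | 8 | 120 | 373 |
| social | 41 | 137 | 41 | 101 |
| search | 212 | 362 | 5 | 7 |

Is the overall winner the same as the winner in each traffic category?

No

Display: the multi-step checkout 2/8 = 25.0%, the one-page checkout 120/373 = 32.2% → the one-page checkout
Social: the multi-step checkout 41/137 = 29.9%, the one-page checkout 41/101 = 40.6% → the one-page checkout
Search: the multi-step checkout 212/362 = 58.6%, the one-page checkout 5/7 = 71.4% → the one-page checkout
Overall: the multi-step checkout 255/507 = 50.3%, the one-page checkout 166/481 = 34.5% → the multi-step checkout
The one-page checkout wins each traffic group but the multi-step checkout wins overall — the comparison reverses. The one-page checkout's sessions skew toward display, which has a lower base rate.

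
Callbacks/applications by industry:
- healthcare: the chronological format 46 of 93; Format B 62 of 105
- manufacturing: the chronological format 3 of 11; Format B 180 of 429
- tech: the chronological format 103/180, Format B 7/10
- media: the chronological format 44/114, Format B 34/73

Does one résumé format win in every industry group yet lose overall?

Healthcare: the chronological format 46/93 = 49.5%, Format B 62/105 = 59.0% → Format B
Manufacturing: the chronological format 3/11 = 27.3%, Format B 180/429 = 42.0% → Format B
Tech: the chronological format 103/180 = 57.2%, Format B 7/10 = 70.0% → Format B
Media: the chronological format 44/114 = 38.6%, Format B 34/73 = 46.6% → Format B
Overall: the chronological format 196/398 = 49.2%, Format B 283/617 = 45.9% → the chronological format
Format B wins each industry group but the chronological format wins overall — the comparison reverses. Format B's applications skew toward manufacturing, which has a lower base rate.

Yes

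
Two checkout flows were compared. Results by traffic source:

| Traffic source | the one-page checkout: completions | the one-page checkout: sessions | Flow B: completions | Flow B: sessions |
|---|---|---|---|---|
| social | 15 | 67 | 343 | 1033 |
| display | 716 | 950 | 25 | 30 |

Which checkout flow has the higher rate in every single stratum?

Flow B

Social: the one-page checkout 15/67 = 22.4%, Flow B 343/1033 = 33.2% → Flow B
Display: the one-page checkout 716/950 = 75.4%, Flow B 25/30 = 83.3% → Flow B
Flow B has the higher rate in both groups.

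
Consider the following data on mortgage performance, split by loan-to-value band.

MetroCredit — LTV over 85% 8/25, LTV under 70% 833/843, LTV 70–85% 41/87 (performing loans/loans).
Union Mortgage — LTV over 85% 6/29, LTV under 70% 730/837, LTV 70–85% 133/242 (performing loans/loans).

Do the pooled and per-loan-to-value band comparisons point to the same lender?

No

LTV over 85%: MetroCredit 8/25 = 32.0%, Union Mortgage 6/29 = 20.7% → MetroCredit
LTV under 70%: MetroCredit 833/843 = 98.8%, Union Mortgage 730/837 = 87.2% → MetroCredit
LTV 70–85%: MetroCredit 41/87 = 47.1%, Union Mortgage 133/242 = 55.0% → Union Mortgage
Overall: MetroCredit 882/955 = 92.4%, Union Mortgage 869/1108 = 78.4% → MetroCredit
Neither sweeps: MetroCredit wins 2 of 3 groups, Union Mortgage wins 1. MetroCredit wins overall but not every group — no Simpson reversal.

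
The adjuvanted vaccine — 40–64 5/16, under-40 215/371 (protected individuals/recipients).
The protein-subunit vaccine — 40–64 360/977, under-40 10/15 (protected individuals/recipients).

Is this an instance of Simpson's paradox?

40–64: the adjuvanted vaccine 5/16 = 31.2%, the protein-subunit vaccine 360/977 = 36.8% → the protein-subunit vaccine
Under-40: the adjuvanted vaccine 215/371 = 58.0%, the protein-subunit vaccine 10/15 = 66.7% → the protein-subunit vaccine
Overall: the adjuvanted vaccine 220/387 = 56.8%, the protein-subunit vaccine 370/992 = 37.3% → the adjuvanted vaccine
The protein-subunit vaccine wins each age group but the adjuvanted vaccine wins overall — the comparison reverses. The protein-subunit vaccine's recipients skew toward 40–64, which has a lower base rate.

Yes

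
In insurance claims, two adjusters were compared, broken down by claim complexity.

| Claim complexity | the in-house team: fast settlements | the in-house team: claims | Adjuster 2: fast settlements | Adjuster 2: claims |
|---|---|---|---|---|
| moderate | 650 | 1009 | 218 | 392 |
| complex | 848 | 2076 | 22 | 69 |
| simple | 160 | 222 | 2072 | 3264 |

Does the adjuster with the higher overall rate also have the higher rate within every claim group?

No

Moderate: the in-house team 650/1009 = 64.4%, Adjuster 2 218/392 = 55.6% → the in-house team
Complex: the in-house team 848/2076 = 40.8%, Adjuster 2 22/69 = 31.9% → the in-house team
Simple: the in-house team 160/222 = 72.1%, Adjuster 2 2072/3264 = 63.5% → the in-house team
Overall: the in-house team 1658/3307 = 50.1%, Adjuster 2 2312/3725 = 62.1% → Adjuster 2
The in-house team wins each claim group but Adjuster 2 wins overall — the comparison reverses. The in-house team's claims skew toward complex, which has a lower base rate.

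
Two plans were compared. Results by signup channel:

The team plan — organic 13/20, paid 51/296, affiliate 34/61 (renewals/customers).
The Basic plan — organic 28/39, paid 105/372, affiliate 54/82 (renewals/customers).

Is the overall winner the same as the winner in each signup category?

Organic: the team plan 13/20 = 65.0%, the Basic plan 28/39 = 71.8% → the Basic plan
Paid: the team plan 51/296 = 17.2%, the Basic plan 105/372 = 28.2% → the Basic plan
Affiliate: the team plan 34/61 = 55.7%, the Basic plan 54/82 = 65.9% → the Basic plan
Overall: the team plan 98/377 = 26.0%, the Basic plan 187/493 = 37.9% → the Basic plan
The Basic plan wins overall and in every signup group — no reversal.

Yes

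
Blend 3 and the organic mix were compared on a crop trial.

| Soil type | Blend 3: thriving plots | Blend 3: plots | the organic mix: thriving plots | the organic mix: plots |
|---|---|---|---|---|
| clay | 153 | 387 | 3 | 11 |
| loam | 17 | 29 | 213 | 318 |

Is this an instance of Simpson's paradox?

No

Clay: Blend 3 153/387 = 39.5%, the organic mix 3/11 = 27.3% → Blend 3
Loam: Blend 3 17/29 = 58.6%, the organic mix 213/318 = 67.0% → the organic mix
Overall: Blend 3 170/416 = 40.9%, the organic mix 216/329 = 65.7% → the organic mix
Neither sweeps: Blend 3 wins 1 of 2 groups, the organic mix wins 1. The organic mix wins overall but not every group — no Simpson reversal.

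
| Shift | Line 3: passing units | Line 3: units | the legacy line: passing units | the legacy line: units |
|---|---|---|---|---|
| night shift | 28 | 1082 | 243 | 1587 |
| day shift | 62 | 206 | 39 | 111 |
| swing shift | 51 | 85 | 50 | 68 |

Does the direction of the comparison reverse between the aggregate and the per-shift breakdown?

No

Night shift: Line 3 28/1082 = 2.6%, the legacy line 243/1587 = 15.3% → the legacy line
Day shift: Line 3 62/206 = 30.1%, the legacy line 39/111 = 35.1% → the legacy line
Swing shift: Line 3 51/85 = 60.0%, the legacy line 50/68 = 73.5% → the legacy line
Overall: Line 3 141/1373 = 10.3%, the legacy line 332/1766 = 18.8% → the legacy line
The legacy line wins overall and in every shift group — no reversal.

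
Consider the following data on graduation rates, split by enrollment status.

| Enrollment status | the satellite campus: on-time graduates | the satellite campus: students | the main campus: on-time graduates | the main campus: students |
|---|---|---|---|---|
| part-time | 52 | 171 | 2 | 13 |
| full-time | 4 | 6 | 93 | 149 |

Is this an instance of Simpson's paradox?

Part-time: the satellite campus 52/171 = 30.4%, the main campus 2/13 = 15.4% → the satellite campus
Full-time: the satellite campus 4/6 = 66.7%, the main campus 93/149 = 62.4% → the satellite campus
Overall: the satellite campus 56/177 = 31.6%, the main campus 95/162 = 58.6% → the main campus
The satellite campus wins each enrollment group but the main campus wins overall — the comparison reverses. The satellite campus's students skew toward part-time, which has a lower base rate.

Yes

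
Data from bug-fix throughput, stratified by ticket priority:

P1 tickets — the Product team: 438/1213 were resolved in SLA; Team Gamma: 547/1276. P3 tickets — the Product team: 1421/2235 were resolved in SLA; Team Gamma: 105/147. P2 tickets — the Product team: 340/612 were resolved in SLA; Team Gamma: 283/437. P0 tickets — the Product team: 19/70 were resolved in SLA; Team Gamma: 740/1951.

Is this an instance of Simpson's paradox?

Yes

P1: the Product team 438/1213 = 36.1%, Team Gamma 547/1276 = 42.9% → Team Gamma
P3: the Product team 1421/2235 = 63.6%, Team Gamma 105/147 = 71.4% → Team Gamma
P2: the Product team 340/612 = 55.6%, Team Gamma 283/437 = 64.8% → Team Gamma
P0: the Product team 19/70 = 27.1%, Team Gamma 740/1951 = 37.9% → Team Gamma
Overall: the Product team 2218/4130 = 53.7%, Team Gamma 1675/3811 = 44.0% → the Product team
Team Gamma wins each ticket group but the Product team wins overall — the comparison reverses. Team Gamma's tickets skew toward P0, which has a lower base rate.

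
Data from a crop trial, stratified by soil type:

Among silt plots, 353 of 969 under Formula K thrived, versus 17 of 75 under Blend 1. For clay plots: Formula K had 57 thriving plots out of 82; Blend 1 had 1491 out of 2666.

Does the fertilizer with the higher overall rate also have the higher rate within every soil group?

Silt: Formula K 353/969 = 36.4%, Blend 1 17/75 = 22.7% → Formula K
Clay: Formula K 57/82 = 69.5%, Blend 1 1491/2666 = 55.9% → Formula K
Overall: Formula K 410/1051 = 39.0%, Blend 1 1508/2741 = 55.0% → Blend 1
Formula K wins each soil group but Blend 1 wins overall — the comparison reverses. Formula K's plots skew toward silt, which has a lower base rate.

No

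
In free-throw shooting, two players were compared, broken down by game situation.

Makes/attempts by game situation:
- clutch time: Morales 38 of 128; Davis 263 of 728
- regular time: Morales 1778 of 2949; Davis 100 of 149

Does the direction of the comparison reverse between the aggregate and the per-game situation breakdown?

Yes

Clutch time: Morales 38/128 = 29.7%, Davis 263/728 = 36.1% → Davis
Regular time: Morales 1778/2949 = 60.3%, Davis 100/149 = 67.1% → Davis
Overall: Morales 1816/3077 = 59.0%, Davis 363/877 = 41.4% → Morales
Davis wins each game group but Morales wins overall — the comparison reverses. Davis's attempts skew toward clutch time, which has a lower base rate.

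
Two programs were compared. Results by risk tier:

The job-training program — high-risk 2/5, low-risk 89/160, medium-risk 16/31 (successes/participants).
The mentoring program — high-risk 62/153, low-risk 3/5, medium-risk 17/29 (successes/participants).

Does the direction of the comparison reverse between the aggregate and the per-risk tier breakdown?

High-risk: the job-training program 2/5 = 40.0%, the mentoring program 62/153 = 40.5% → the mentoring program
Low-risk: the job-training program 89/160 = 55.6%, the mentoring program 3/5 = 60.0% → the mentoring program
Medium-risk: the job-training program 16/31 = 51.6%, the mentoring program 17/29 = 58.6% → the mentoring program
Overall: the job-training program 107/196 = 54.6%, the mentoring program 82/187 = 43.9% → the job-training program
The mentoring program wins each risk group but the job-training program wins overall — the comparison reverses. The mentoring program's participants skew toward high-risk, which has a lower base rate.

Yes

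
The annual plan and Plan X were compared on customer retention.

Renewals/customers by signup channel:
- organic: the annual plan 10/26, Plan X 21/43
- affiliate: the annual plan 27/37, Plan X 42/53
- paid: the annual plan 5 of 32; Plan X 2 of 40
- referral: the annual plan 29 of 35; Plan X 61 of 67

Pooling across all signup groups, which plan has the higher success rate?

Plan X

Organic: the annual plan 10/26 = 38.5%, Plan X 21/43 = 48.8% → Plan X
Affiliate: the annual plan 27/37 = 73.0%, Plan X 42/53 = 79.2% → Plan X
Paid: the annual plan 5/32 = 15.6%, Plan X 2/40 = 5.0% → the annual plan
Referral: the annual plan 29/35 = 82.9%, Plan X 61/67 = 91.0% → Plan X
Overall: the annual plan 71/130 = 54.6%, Plan X 126/203 = 62.1% → Plan X
(Neither sweeps every signup group, but Plan X has the higher pooled rate.)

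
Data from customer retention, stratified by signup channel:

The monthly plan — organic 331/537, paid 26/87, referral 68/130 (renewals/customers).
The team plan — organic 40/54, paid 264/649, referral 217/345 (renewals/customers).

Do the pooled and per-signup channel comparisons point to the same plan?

Organic: the monthly plan 331/537 = 61.6%, the team plan 40/54 = 74.1% → the team plan
Paid: the monthly plan 26/87 = 29.9%, the team plan 264/649 = 40.7% → the team plan
Referral: the monthly plan 68/130 = 52.3%, the team plan 217/345 = 62.9% → the team plan
Overall: the monthly plan 425/754 = 56.4%, the team plan 521/1048 = 49.7% → the monthly plan
The team plan wins each signup group but the monthly plan wins overall — the comparison reverses. The team plan's customers skew toward paid, which has a lower base rate.

No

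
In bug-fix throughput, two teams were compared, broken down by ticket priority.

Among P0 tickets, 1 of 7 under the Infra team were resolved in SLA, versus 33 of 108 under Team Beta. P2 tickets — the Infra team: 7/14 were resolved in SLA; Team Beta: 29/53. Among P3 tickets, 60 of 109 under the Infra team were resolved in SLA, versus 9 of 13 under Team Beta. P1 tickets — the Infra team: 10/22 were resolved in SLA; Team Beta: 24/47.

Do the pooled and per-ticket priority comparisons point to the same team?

No

P0: the Infra team 1/7 = 14.3%, Team Beta 33/108 = 30.6% → Team Beta
P2: the Infra team 7/14 = 50.0%, Team Beta 29/53 = 54.7% → Team Beta
P3: the Infra team 60/109 = 55.0%, Team Beta 9/13 = 69.2% → Team Beta
P1: the Infra team 10/22 = 45.5%, Team Beta 24/47 = 51.1% → Team Beta
Overall: the Infra team 78/152 = 51.3%, Team Beta 95/221 = 43.0% → the Infra team
Team Beta wins each ticket group but the Infra team wins overall — the comparison reverses. Team Beta's tickets skew toward P0, which has a lower base rate.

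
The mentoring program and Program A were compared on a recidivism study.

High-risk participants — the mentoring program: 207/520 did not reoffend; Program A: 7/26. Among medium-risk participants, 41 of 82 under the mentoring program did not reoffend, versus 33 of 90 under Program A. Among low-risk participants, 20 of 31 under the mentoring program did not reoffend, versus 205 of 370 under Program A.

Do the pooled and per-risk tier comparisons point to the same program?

No

High-risk: the mentoring program 207/520 = 39.8%, Program A 7/26 = 26.9% → the mentoring program
Medium-risk: the mentoring program 41/82 = 50.0%, Program A 33/90 = 36.7% → the mentoring program
Low-risk: the mentoring program 20/31 = 64.5%, Program A 205/370 = 55.4% → the mentoring program
Overall: the mentoring program 268/633 = 42.3%, Program A 245/486 = 50.4% → Program A
The mentoring program wins each risk group but Program A wins overall — the comparison reverses. The mentoring program's participants skew toward high-risk, which has a lower base rate.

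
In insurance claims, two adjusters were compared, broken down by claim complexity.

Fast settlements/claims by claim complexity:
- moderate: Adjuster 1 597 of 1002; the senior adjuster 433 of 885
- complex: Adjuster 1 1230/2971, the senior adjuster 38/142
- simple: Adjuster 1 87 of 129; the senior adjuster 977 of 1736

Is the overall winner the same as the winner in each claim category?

No

Moderate: Adjuster 1 597/1002 = 59.6%, the senior adjuster 433/885 = 48.9% → Adjuster 1
Complex: Adjuster 1 1230/2971 = 41.4%, the senior adjuster 38/142 = 26.8% → Adjuster 1
Simple: Adjuster 1 87/129 = 67.4%, the senior adjuster 977/1736 = 56.3% → Adjuster 1
Overall: Adjuster 1 1914/4102 = 46.7%, the senior adjuster 1448/2763 = 52.4% → the senior adjuster
Adjuster 1 wins each claim group but the senior adjuster wins overall — the comparison reverses. Adjuster 1's claims skew toward complex, which has a lower base rate.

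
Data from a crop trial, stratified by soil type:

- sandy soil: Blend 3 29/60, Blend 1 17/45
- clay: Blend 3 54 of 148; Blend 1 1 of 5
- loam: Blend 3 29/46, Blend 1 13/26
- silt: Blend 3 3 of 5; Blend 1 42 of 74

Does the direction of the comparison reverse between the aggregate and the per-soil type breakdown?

Yes

Sandy soil: Blend 3 29/60 = 48.3%, Blend 1 17/45 = 37.8% → Blend 3
Clay: Blend 3 54/148 = 36.5%, Blend 1 1/5 = 20.0% → Blend 3
Loam: Blend 3 29/46 = 63.0%, Blend 1 13/26 = 50.0% → Blend 3
Silt: Blend 3 3/5 = 60.0%, Blend 1 42/74 = 56.8% → Blend 3
Overall: Blend 3 115/259 = 44.4%, Blend 1 73/150 = 48.7% → Blend 1
Blend 3 wins each soil group but Blend 1 wins overall — the comparison reverses. Blend 3's plots skew toward clay, which has a lower base rate.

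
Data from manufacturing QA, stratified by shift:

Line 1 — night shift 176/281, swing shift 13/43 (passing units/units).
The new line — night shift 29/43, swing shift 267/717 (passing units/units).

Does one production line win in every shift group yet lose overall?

Night shift: Line 1 176/281 = 62.6%, the new line 29/43 = 67.4% → the new line
Swing shift: Line 1 13/43 = 30.2%, the new line 267/717 = 37.2% → the new line
Overall: Line 1 189/324 = 58.3%, the new line 296/760 = 38.9% → Line 1
The new line wins each shift group but Line 1 wins overall — the comparison reverses. The new line's units skew toward swing shift, which has a lower base rate.

Yes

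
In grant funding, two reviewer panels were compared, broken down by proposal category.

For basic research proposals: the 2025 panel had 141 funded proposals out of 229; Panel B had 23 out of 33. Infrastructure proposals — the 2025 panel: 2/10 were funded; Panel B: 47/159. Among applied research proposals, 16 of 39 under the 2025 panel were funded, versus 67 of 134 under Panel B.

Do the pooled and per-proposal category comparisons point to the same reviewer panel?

Basic research: the 2025 panel 141/229 = 61.6%, Panel B 23/33 = 69.7% → Panel B
Infrastructure: the 2025 panel 2/10 = 20.0%, Panel B 47/159 = 29.6% → Panel B
Applied research: the 2025 panel 16/39 = 41.0%, Panel B 67/134 = 50.0% → Panel B
Overall: the 2025 panel 159/278 = 57.2%, Panel B 137/326 = 42.0% → the 2025 panel
Panel B wins each proposal group but the 2025 panel wins overall — the comparison reverses. Panel B's proposals skew toward infrastructure, which has a lower base rate.

No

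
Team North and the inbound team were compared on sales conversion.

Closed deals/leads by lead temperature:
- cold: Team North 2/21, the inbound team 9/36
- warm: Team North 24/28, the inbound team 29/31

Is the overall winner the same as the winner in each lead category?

Yes

Cold: Team North 2/21 = 9.5%, the inbound team 9/36 = 25.0% → the inbound team
Warm: Team North 24/28 = 85.7%, the inbound team 29/31 = 93.5% → the inbound team
Overall: Team North 26/49 = 53.1%, the inbound team 38/67 = 56.7% → the inbound team
The inbound team wins overall and in every lead group — no reversal.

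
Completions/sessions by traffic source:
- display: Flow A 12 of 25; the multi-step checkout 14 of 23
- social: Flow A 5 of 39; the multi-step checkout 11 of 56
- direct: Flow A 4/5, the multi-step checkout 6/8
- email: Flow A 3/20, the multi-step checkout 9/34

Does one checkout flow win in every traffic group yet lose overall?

Display: Flow A 12/25 = 48.0%, the multi-step checkout 14/23 = 60.9% → the multi-step checkout
Social: Flow A 5/39 = 12.8%, the multi-step checkout 11/56 = 19.6% → the multi-step checkout
Direct: Flow A 4/5 = 80.0%, the multi-step checkout 6/8 = 75.0% → Flow A
Email: Flow A 3/20 = 15.0%, the multi-step checkout 9/34 = 26.5% → the multi-step checkout
Overall: Flow A 24/89 = 27.0%, the multi-step checkout 40/121 = 33.1% → the multi-step checkout
Neither sweeps: Flow A wins 1 of 4 groups, the multi-step checkout wins 3. The multi-step checkout wins overall but not every group — no Simpson reversal.

No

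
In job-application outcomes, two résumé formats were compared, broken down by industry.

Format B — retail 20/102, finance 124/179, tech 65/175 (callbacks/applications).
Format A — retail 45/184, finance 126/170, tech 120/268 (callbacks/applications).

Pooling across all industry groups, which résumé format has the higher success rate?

Retail: Format B 20/102 = 19.6%, Format A 45/184 = 24.5% → Format A
Finance: Format B 124/179 = 69.3%, Format A 126/170 = 74.1% → Format A
Tech: Format B 65/175 = 37.1%, Format A 120/268 = 44.8% → Format A
Overall: Format B 209/456 = 45.8%, Format A 291/622 = 46.8% → Format A

Format A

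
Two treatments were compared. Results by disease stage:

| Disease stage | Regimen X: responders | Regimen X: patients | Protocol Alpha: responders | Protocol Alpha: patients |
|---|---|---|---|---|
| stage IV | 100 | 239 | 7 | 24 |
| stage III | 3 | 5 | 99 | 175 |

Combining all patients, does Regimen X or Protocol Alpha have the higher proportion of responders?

Protocol Alpha

Stage IV: Regimen X 100/239 = 41.8%, Protocol Alpha 7/24 = 29.2% → Regimen X
Stage III: Regimen X 3/5 = 60.0%, Protocol Alpha 99/175 = 56.6% → Regimen X
Overall: Regimen X 103/244 = 42.2%, Protocol Alpha 106/199 = 53.3% → Protocol Alpha
(Regimen X wins every disease group but Protocol Alpha wins overall — Regimen X's patients skew toward the low-rate stage IV group.)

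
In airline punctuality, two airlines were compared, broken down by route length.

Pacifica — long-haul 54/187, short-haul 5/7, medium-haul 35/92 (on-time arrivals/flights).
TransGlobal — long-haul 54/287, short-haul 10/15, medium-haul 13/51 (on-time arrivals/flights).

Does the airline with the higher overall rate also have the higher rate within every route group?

Long-haul: Pacifica 54/187 = 28.9%, TransGlobal 54/287 = 18.8% → Pacifica
Short-haul: Pacifica 5/7 = 71.4%, TransGlobal 10/15 = 66.7% → Pacifica
Medium-haul: Pacifica 35/92 = 38.0%, TransGlobal 13/51 = 25.5% → Pacifica
Overall: Pacifica 94/286 = 32.9%, TransGlobal 77/353 = 21.8% → Pacifica
Pacifica wins overall and in every route group — no reversal.

Yes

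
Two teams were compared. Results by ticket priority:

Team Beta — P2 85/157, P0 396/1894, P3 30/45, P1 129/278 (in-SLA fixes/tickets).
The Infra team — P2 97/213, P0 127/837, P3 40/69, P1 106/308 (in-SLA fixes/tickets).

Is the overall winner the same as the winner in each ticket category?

P2: Team Beta 85/157 = 54.1%, the Infra team 97/213 = 45.5% → Team Beta
P0: Team Beta 396/1894 = 20.9%, the Infra team 127/837 = 15.2% → Team Beta
P3: Team Beta 30/45 = 66.7%, the Infra team 40/69 = 58.0% → Team Beta
P1: Team Beta 129/278 = 46.4%, the Infra team 106/308 = 34.4% → Team Beta
Overall: Team Beta 640/2374 = 27.0%, the Infra team 370/1427 = 25.9% → Team Beta
Team Beta wins overall and in every ticket group — no reversal.

Yes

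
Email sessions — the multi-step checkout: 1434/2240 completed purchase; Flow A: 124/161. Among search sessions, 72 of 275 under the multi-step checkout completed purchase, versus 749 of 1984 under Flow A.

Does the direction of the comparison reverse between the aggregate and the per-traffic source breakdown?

Yes

Email: the multi-step checkout 1434/2240 = 64.0%, Flow A 124/161 = 77.0% → Flow A
Search: the multi-step checkout 72/275 = 26.2%, Flow A 749/1984 = 37.8% → Flow A
Overall: the multi-step checkout 1506/2515 = 59.9%, Flow A 873/2145 = 40.7% → the multi-step checkout
Flow A wins each traffic group but the multi-step checkout wins overall — the comparison reverses. Flow A's sessions skew toward search, which has a lower base rate.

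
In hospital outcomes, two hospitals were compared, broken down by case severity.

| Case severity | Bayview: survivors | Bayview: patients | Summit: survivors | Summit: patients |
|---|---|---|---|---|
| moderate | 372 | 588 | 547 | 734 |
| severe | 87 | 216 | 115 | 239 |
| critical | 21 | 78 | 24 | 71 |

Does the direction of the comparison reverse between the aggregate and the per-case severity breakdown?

Moderate: Bayview 372/588 = 63.3%, Summit 547/734 = 74.5% → Summit
Severe: Bayview 87/216 = 40.3%, Summit 115/239 = 48.1% → Summit
Critical: Bayview 21/78 = 26.9%, Summit 24/71 = 33.8% → Summit
Overall: Bayview 480/882 = 54.4%, Summit 686/1044 = 65.7% → Summit
Summit wins overall and in every case group — no reversal.

No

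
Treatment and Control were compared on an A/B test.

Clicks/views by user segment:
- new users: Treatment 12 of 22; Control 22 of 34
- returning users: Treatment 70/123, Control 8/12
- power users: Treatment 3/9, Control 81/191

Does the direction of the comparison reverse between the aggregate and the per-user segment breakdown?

Yes

New users: Treatment 12/22 = 54.5%, Control 22/34 = 64.7% → Control
Returning users: Treatment 70/123 = 56.9%, Control 8/12 = 66.7% → Control
Power users: Treatment 3/9 = 33.3%, Control 81/191 = 42.4% → Control
Overall: Treatment 85/154 = 55.2%, Control 111/237 = 46.8% → Treatment
Control wins each user group but Treatment wins overall — the comparison reverses. Control's views skew toward power users, which has a lower base rate.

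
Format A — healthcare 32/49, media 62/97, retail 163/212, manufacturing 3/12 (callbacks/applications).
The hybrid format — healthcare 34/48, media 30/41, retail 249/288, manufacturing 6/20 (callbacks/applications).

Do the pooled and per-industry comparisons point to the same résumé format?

Healthcare: Format A 32/49 = 65.3%, the hybrid format 34/48 = 70.8% → the hybrid format
Media: Format A 62/97 = 63.9%, the hybrid format 30/41 = 73.2% → the hybrid format
Retail: Format A 163/212 = 76.9%, the hybrid format 249/288 = 86.5% → the hybrid format
Manufacturing: Format A 3/12 = 25.0%, the hybrid format 6/20 = 30.0% → the hybrid format
Overall: Format A 260/370 = 70.3%, the hybrid format 319/397 = 80.4% → the hybrid format
The hybrid format wins overall and in every industry group — no reversal.

Yes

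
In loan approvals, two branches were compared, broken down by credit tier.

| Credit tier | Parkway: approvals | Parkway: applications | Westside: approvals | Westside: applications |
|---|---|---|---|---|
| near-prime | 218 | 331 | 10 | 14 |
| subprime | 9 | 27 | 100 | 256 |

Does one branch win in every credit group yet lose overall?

Yes

Near-prime: Parkway 218/331 = 65.9%, Westside 10/14 = 71.4% → Westside
Subprime: Parkway 9/27 = 33.3%, Westside 100/256 = 39.1% → Westside
Overall: Parkway 227/358 = 63.4%, Westside 110/270 = 40.7% → Parkway
Westside wins each credit group but Parkway wins overall — the comparison reverses. Westside's applications skew toward subprime, which has a lower base rate.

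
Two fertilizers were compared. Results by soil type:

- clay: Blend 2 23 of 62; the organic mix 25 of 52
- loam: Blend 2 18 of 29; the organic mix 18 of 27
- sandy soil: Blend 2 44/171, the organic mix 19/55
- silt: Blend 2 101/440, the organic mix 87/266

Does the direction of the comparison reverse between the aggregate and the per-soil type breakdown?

No

Clay: Blend 2 23/62 = 37.1%, the organic mix 25/52 = 48.1% → the organic mix
Loam: Blend 2 18/29 = 62.1%, the organic mix 18/27 = 66.7% → the organic mix
Sandy soil: Blend 2 44/171 = 25.7%, the organic mix 19/55 = 34.5% → the organic mix
Silt: Blend 2 101/440 = 23.0%, the organic mix 87/266 = 32.7% → the organic mix
Overall: Blend 2 186/702 = 26.5%, the organic mix 149/400 = 37.2% → the organic mix
The organic mix wins overall and in every soil group — no reversal.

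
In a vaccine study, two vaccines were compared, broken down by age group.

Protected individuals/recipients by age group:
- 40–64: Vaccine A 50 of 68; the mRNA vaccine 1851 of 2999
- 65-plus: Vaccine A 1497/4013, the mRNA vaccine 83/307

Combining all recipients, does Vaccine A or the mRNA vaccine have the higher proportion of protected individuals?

40–64: Vaccine A 50/68 = 73.5%, the mRNA vaccine 1851/2999 = 61.7% → Vaccine A
65-plus: Vaccine A 1497/4013 = 37.3%, the mRNA vaccine 83/307 = 27.0% → Vaccine A
Overall: Vaccine A 1547/4081 = 37.9%, the mRNA vaccine 1934/3306 = 58.5% → the mRNA vaccine
(Vaccine A wins every age group but the mRNA vaccine wins overall — Vaccine A's recipients skew toward the low-rate 65-plus group.)

the mRNA vaccine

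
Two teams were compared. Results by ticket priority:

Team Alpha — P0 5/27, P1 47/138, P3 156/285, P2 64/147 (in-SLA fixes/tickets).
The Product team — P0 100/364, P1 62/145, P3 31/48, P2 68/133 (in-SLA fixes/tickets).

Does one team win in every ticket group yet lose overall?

Yes

P0: Team Alpha 5/27 = 18.5%, the Product team 100/364 = 27.5% → the Product team
P1: Team Alpha 47/138 = 34.1%, the Product team 62/145 = 42.8% → the Product team
P3: Team Alpha 156/285 = 54.7%, the Product team 31/48 = 64.6% → the Product team
P2: Team Alpha 64/147 = 43.5%, the Product team 68/133 = 51.1% → the Product team
Overall: Team Alpha 272/597 = 45.6%, the Product team 261/690 = 37.8% → Team Alpha
The Product team wins each ticket group but Team Alpha wins overall — the comparison reverses. The Product team's tickets skew toward P0, which has a lower base rate.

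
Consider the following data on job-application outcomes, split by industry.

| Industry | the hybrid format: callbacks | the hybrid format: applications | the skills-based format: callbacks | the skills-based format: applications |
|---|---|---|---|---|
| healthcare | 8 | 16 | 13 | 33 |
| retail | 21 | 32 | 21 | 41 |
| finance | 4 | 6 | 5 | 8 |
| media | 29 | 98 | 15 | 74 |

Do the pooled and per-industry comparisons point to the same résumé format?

Healthcare: the hybrid format 8/16 = 50.0%, the skills-based format 13/33 = 39.4% → the hybrid format
Retail: the hybrid format 21/32 = 65.6%, the skills-based format 21/41 = 51.2% → the hybrid format
Finance: the hybrid format 4/6 = 66.7%, the skills-based format 5/8 = 62.5% → the hybrid format
Media: the hybrid format 29/98 = 29.6%, the skills-based format 15/74 = 20.3% → the hybrid format
Overall: the hybrid format 62/152 = 40.8%, the skills-based format 54/156 = 34.6% → the hybrid format
The hybrid format wins overall and in every industry group — no reversal.

Yes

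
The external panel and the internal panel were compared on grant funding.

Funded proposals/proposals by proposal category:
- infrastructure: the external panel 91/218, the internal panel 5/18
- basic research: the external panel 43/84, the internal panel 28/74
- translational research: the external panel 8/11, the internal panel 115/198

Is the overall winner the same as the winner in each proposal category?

Infrastructure: the external panel 91/218 = 41.7%, the internal panel 5/18 = 27.8% → the external panel
Basic research: the external panel 43/84 = 51.2%, the internal panel 28/74 = 37.8% → the external panel
Translational research: the external panel 8/11 = 72.7%, the internal panel 115/198 = 58.1% → the external panel
Overall: the external panel 142/313 = 45.4%, the internal panel 148/290 = 51.0% → the internal panel
The external panel wins each proposal group but the internal panel wins overall — the comparison reverses. The external panel's proposals skew toward infrastructure, which has a lower base rate.

No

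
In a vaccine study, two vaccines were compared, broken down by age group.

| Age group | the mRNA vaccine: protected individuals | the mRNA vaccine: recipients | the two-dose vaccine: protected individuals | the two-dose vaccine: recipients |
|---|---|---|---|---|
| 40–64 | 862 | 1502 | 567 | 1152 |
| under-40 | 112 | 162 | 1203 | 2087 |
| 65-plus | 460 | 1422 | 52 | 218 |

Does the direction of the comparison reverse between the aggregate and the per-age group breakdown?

40–64: the mRNA vaccine 862/1502 = 57.4%, the two-dose vaccine 567/1152 = 49.2% → the mRNA vaccine
Under-40: the mRNA vaccine 112/162 = 69.1%, the two-dose vaccine 1203/2087 = 57.6% → the mRNA vaccine
65-plus: the mRNA vaccine 460/1422 = 32.3%, the two-dose vaccine 52/218 = 23.9% → the mRNA vaccine
Overall: the mRNA vaccine 1434/3086 = 46.5%, the two-dose vaccine 1822/3457 = 52.7% → the two-dose vaccine
The mRNA vaccine wins each age group but the two-dose vaccine wins overall — the comparison reverses. The mRNA vaccine's recipients skew toward 65-plus, which has a lower base rate.

Yes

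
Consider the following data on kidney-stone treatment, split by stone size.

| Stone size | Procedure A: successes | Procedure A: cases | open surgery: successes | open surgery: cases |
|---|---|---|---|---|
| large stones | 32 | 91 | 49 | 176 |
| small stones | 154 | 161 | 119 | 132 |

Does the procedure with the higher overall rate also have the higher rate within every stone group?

Large stones: Procedure A 32/91 = 35.2%, open surgery 49/176 = 27.8% → Procedure A
Small stones: Procedure A 154/161 = 95.7%, open surgery 119/132 = 90.2% → Procedure A
Overall: Procedure A 186/252 = 73.8%, open surgery 168/308 = 54.5% → Procedure A
Procedure A wins overall and in every stone group — no reversal.

Yes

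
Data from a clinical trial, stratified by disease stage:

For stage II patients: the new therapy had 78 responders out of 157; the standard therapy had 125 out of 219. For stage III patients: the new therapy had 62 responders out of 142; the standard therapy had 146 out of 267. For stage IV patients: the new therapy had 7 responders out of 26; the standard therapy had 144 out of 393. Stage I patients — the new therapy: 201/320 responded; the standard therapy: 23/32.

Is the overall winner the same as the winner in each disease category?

Stage II: the new therapy 78/157 = 49.7%, the standard therapy 125/219 = 57.1% → the standard therapy
Stage III: the new therapy 62/142 = 43.7%, the standard therapy 146/267 = 54.7% → the standard therapy
Stage IV: the new therapy 7/26 = 26.9%, the standard therapy 144/393 = 36.6% → the standard therapy
Stage I: the new therapy 201/320 = 62.8%, the standard therapy 23/32 = 71.9% → the standard therapy
Overall: the new therapy 348/645 = 54.0%, the standard therapy 438/911 = 48.1% → the new therapy
The standard therapy wins each disease group but the new therapy wins overall — the comparison reverses. The standard therapy's patients skew toward stage IV, which has a lower base rate.

No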